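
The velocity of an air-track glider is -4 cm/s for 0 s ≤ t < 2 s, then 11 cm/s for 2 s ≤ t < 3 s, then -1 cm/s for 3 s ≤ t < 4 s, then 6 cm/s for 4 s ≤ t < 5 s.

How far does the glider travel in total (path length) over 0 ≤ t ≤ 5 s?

26 cm

Total distance travelled is ∫|v| dt — sum the magnitudes of each area piece.
0–2 s: |-4| × 2 = 8 cm
2–3 s: |11| × 1 = 11 cm
3–4 s: |-1| × 1 = 1 cm
4–5 s: |6| × 1 = 6 cm
Total distance = 26 cm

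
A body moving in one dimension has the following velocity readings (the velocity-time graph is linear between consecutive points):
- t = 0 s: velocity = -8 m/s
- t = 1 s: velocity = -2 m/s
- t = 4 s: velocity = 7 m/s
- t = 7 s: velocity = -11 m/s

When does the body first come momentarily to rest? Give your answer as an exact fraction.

t = 5/3 s

v changes sign on 1–4 s (from -2 to 7); the graph is linear there, so v = 0 at t = 1 + (2)·(4 − 1)/(7 − -2) = 5/3 s.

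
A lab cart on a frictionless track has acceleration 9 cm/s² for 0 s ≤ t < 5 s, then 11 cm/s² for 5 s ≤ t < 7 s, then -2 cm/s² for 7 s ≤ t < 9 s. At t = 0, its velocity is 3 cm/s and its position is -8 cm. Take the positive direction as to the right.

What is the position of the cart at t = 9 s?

373.5 cm

On each constant-a segment, Δv = aΔt and Δx = v₀Δt + ½aΔt²; chain segment to segment.
0–5 s: v starts 3 cm/s; Δx = 3·5 + ½·9·5² = 127.5 cm; v ends 48 cm/s.
5–7 s: v starts 48 cm/s; Δx = 48·2 + ½·11·2² = 118 cm; v ends 70 cm/s.
7–9 s: v starts 70 cm/s; Δx = 70·2 + ½·-2·2² = 136 cm; v ends 66 cm/s.
x(9) = -8 + Σ Δx = 373.5 cm.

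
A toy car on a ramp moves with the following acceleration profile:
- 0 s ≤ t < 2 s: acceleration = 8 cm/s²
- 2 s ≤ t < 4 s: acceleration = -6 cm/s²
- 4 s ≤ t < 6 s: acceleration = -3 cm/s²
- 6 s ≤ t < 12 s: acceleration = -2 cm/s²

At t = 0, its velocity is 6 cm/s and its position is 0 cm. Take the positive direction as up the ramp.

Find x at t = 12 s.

On each constant-a segment, Δv = aΔt and Δx = v₀Δt + ½aΔt²; chain segment to segment.
0–2 s: v starts 6 cm/s; Δx = 6·2 + ½·8·2² = 28 cm; v ends 22 cm/s.
2–4 s: v starts 22 cm/s; Δx = 22·2 + ½·-6·2² = 32 cm; v ends 10 cm/s.
4–6 s: v starts 10 cm/s; Δx = 10·2 + ½·-3·2² = 14 cm; v ends 4 cm/s.
6–12 s: v starts 4 cm/s; Δx = 4·6 + ½·-2·6² = -12 cm; v ends -8 cm/s.
x(12) = 0 + Σ Δx = 62 cm.

62 cm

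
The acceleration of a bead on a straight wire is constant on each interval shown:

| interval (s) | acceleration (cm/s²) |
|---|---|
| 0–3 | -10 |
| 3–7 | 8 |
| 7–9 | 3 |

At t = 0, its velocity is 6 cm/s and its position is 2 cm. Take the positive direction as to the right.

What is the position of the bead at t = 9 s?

On each constant-a segment, Δv = aΔt and Δx = v₀Δt + ½aΔt²; chain segment to segment.
0–3 s: v starts 6 cm/s; Δx = 6·3 + ½·-10·3² = -27 cm; v ends -24 cm/s.
3–7 s: v starts -24 cm/s; Δx = -24·4 + ½·8·4² = -32 cm; v ends 8 cm/s.
7–9 s: v starts 8 cm/s; Δx = 8·2 + ½·3·2² = 22 cm; v ends 14 cm/s.
x(9) = 2 + Σ Δx = -35 cm.

-35 cm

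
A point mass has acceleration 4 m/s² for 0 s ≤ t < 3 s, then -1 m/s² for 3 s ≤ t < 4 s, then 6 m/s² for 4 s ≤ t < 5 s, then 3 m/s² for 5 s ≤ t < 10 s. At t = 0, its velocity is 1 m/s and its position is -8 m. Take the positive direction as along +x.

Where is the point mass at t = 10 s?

168 m

On each constant-a segment, Δv = aΔt and Δx = v₀Δt + ½aΔt²; chain segment to segment.
0–3 s: v starts 1 m/s; Δx = 1·3 + ½·4·3² = 21 m; v ends 13 m/s.
3–4 s: v starts 13 m/s; Δx = 13·1 + ½·-1·1² = 12.5 m; v ends 12 m/s.
4–5 s: v starts 12 m/s; Δx = 12·1 + ½·6·1² = 15 m; v ends 18 m/s.
5–10 s: v starts 18 m/s; Δx = 18·5 + ½·3·5² = 127.5 m; v ends 33 m/s.
x(10) = -8 + Σ Δx = 168 m.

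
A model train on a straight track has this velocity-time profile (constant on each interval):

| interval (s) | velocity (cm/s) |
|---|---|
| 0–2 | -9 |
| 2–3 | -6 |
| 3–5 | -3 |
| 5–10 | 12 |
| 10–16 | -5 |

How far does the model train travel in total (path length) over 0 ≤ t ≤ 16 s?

120 cm

Total distance travelled is ∫|v| dt — sum the magnitudes of each area piece.
0–2 s: |-9| × 2 = 18 cm
2–3 s: |-6| × 1 = 6 cm
3–5 s: |-3| × 2 = 6 cm
5–10 s: |12| × 5 = 60 cm
10–16 s: |-5| × 6 = 30 cm
Total distance = 120 cm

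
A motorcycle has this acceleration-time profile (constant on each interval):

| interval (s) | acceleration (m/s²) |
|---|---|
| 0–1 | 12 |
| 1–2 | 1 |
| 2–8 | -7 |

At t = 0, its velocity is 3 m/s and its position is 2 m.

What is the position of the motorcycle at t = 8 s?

-3.5 m

On each constant-a segment, Δv = aΔt and Δx = v₀Δt + ½aΔt²; chain segment to segment.
0–1 s: v starts 3 m/s; Δx = 3·1 + ½·12·1² = 9 m; v ends 15 m/s.
1–2 s: v starts 15 m/s; Δx = 15·1 + ½·1·1² = 15.5 m; v ends 16 m/s.
2–8 s: v starts 16 m/s; Δx = 16·6 + ½·-7·6² = -30 m; v ends -26 m/s.
x(8) = 2 + Σ Δx = -3.5 m.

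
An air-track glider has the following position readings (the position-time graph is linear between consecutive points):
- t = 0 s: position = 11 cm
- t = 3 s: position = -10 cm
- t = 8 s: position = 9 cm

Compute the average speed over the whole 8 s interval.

Average speed = (total path length)/(elapsed time); on a piecewise-linear x-t graph the path length is Σ|Δx|.
0–3 s: |Δx| = |-10 − 11| = 21 cm
3–8 s: |Δx| = |9 − -10| = 19 cm
Total path = 40 cm; average speed = 40/8 = 5 cm/s.

5 cm/s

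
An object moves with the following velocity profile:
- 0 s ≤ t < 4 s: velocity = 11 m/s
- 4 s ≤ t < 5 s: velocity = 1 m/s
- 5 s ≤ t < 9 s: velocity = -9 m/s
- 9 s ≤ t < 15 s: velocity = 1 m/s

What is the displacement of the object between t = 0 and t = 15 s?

15 m

Net displacement equals the area under the velocity-time graph (areas below the axis count negative).
0–4 s: 11 × 4 = 44 m
4–5 s: 1 × 1 = 1 m
5–9 s: -9 × 4 = -36 m
9–15 s: 1 × 6 = 6 m
Net displacement = 15 m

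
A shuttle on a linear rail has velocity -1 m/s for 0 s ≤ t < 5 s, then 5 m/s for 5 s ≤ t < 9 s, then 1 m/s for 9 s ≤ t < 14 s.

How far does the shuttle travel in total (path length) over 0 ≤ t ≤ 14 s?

Distance (not displacement) is the total path length: add the absolute areas under v-t.
0–5 s: |-1| × 5 = 5 m
5–9 s: |5| × 4 = 20 m
9–14 s: |1| × 5 = 5 m
Total distance = 30 m

30 m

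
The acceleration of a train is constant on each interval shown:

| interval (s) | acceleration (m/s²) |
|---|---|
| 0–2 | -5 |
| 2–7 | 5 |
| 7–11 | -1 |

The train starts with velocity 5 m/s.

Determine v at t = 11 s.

Δv equals the area under the a-t graph; then v = v₀ + Δv.
0–2 s: -5 × 2 = -10 m/s
2–7 s: 5 × 5 = 25 m/s
7–11 s: -1 × 4 = -4 m/s
Δv = 11 m/s, so v(11) = 5 + (11) = 16 m/s.

16 m/s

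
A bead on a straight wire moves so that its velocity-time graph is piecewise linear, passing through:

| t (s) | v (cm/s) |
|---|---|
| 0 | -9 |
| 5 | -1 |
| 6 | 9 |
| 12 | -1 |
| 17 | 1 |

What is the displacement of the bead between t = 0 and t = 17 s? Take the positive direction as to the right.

Net displacement equals the area under the velocity-time graph (areas below the axis count negative).
0–5 s: ½(-9 + -1)(5) = -25 cm
5–6 s: ½(-1 + 9)(1) = 4 cm
6–12 s: ½(9 + -1)(6) = 24 cm
12–17 s: ½(-1 + 1)(5) = 0 cm
Net displacement = 3 cm

3 cm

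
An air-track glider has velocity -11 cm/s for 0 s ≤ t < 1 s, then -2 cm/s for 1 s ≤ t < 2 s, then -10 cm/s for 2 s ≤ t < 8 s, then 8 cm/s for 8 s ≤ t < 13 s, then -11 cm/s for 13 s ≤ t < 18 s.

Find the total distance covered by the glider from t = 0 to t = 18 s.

168 cm

Distance (not displacement) is the total path length: add the absolute areas under v-t.
0–1 s: |-11| × 1 = 11 cm
1–2 s: |-2| × 1 = 2 cm
2–8 s: |-10| × 6 = 60 cm
8–13 s: |8| × 5 = 40 cm
13–18 s: |-11| × 5 = 55 cm
Total distance = 168 cm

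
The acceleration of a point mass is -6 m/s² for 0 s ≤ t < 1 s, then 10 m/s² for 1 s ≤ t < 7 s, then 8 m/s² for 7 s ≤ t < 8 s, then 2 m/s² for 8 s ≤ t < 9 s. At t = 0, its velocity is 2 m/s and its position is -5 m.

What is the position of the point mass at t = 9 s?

On each constant-a segment, Δv = aΔt and Δx = v₀Δt + ½aΔt²; chain segment to segment.
0–1 s: v starts 2 m/s; Δx = 2·1 + ½·-6·1² = -1 m; v ends -4 m/s.
1–7 s: v starts -4 m/s; Δx = -4·6 + ½·10·6² = 156 m; v ends 56 m/s.
7–8 s: v starts 56 m/s; Δx = 56·1 + ½·8·1² = 60 m; v ends 64 m/s.
8–9 s: v starts 64 m/s; Δx = 64·1 + ½·2·1² = 65 m; v ends 66 m/s.
x(9) = -5 + Σ Δx = 275 m.

275 m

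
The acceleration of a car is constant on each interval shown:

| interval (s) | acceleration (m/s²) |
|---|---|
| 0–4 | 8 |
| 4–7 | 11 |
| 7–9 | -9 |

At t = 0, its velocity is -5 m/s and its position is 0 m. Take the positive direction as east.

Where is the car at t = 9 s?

On each constant-a segment, Δv = aΔt and Δx = v₀Δt + ½aΔt²; chain segment to segment.
0–4 s: v starts -5 m/s; Δx = -5·4 + ½·8·4² = 44 m; v ends 27 m/s.
4–7 s: v starts 27 m/s; Δx = 27·3 + ½·11·3² = 130.5 m; v ends 60 m/s.
7–9 s: v starts 60 m/s; Δx = 60·2 + ½·-9·2² = 102 m; v ends 42 m/s.
x(9) = 0 + Σ Δx = 276.5 m.

276.5 m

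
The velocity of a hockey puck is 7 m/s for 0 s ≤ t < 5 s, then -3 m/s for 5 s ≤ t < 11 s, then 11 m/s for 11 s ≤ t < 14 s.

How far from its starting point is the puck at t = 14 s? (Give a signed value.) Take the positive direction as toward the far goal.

Displacement is the signed area under the v-t curve.
0–5 s: 7 × 5 = 35 m
5–11 s: -3 × 6 = -18 m
11–14 s: 11 × 3 = 33 m
Net displacement = 50 m

50 m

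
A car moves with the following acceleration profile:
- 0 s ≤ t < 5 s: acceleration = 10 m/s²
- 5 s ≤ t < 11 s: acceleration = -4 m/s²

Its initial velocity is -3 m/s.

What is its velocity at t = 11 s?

Δv equals the area under the a-t graph; then v = v₀ + Δv.
0–5 s: 10 × 5 = 50 m/s
5–11 s: -4 × 6 = -24 m/s
Δv = 26 m/s, so v(11) = -3 + (26) = 23 m/s.

23 m/s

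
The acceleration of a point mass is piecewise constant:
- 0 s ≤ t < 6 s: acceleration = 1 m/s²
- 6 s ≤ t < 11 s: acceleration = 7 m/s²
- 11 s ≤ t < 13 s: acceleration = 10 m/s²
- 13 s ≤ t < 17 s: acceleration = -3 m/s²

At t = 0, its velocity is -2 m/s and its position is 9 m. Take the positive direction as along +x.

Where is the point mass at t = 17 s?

On each constant-a segment, Δv = aΔt and Δx = v₀Δt + ½aΔt²; chain segment to segment.
0–6 s: v starts -2 m/s; Δx = -2·6 + ½·1·6² = 6 m; v ends 4 m/s.
6–11 s: v starts 4 m/s; Δx = 4·5 + ½·7·5² = 107.5 m; v ends 39 m/s.
11–13 s: v starts 39 m/s; Δx = 39·2 + ½·10·2² = 98 m; v ends 59 m/s.
13–17 s: v starts 59 m/s; Δx = 59·4 + ½·-3·4² = 212 m; v ends 47 m/s.
x(17) = 9 + Σ Δx = 432.5 m.

432.5 m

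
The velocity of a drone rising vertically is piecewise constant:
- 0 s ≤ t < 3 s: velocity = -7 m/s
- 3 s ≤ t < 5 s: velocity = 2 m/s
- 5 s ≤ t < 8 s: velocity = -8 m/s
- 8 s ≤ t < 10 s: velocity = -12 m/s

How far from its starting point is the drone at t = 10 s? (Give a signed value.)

Displacement is the signed area under the v-t curve.
0–3 s: -7 × 3 = -21 m
3–5 s: 2 × 2 = 4 m
5–8 s: -8 × 3 = -24 m
8–10 s: -12 × 2 = -24 m
Net displacement = -65 m

-65 m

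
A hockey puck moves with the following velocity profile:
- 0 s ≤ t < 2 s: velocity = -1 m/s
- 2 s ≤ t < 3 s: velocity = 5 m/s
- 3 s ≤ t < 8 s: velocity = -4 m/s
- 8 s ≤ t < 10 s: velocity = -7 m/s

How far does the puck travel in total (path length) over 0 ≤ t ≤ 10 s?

41 m

Total distance travelled is ∫|v| dt — sum the magnitudes of each area piece.
0–2 s: |-1| × 2 = 2 m
2–3 s: |5| × 1 = 5 m
3–8 s: |-4| × 5 = 20 m
8–10 s: |-7| × 2 = 14 m
Total distance = 41 m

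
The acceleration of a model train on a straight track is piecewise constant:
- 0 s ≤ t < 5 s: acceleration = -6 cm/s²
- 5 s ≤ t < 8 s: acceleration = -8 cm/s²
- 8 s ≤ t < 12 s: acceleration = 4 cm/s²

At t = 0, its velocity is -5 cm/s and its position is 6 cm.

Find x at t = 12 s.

-439 cm

On each constant-a segment, Δv = aΔt and Δx = v₀Δt + ½aΔt²; chain segment to segment.
0–5 s: v starts -5 cm/s; Δx = -5·5 + ½·-6·5² = -100 cm; v ends -35 cm/s.
5–8 s: v starts -35 cm/s; Δx = -35·3 + ½·-8·3² = -141 cm; v ends -59 cm/s.
8–12 s: v starts -59 cm/s; Δx = -59·4 + ½·4·4² = -204 cm; v ends -43 cm/s.
x(12) = 6 + Σ Δx = -439 cm.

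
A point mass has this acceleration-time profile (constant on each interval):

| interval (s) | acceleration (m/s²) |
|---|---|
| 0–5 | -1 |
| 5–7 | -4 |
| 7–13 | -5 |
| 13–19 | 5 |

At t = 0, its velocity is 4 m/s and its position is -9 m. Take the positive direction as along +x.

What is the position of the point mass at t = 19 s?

-299.5 m

On each constant-a segment, Δv = aΔt and Δx = v₀Δt + ½aΔt²; chain segment to segment.
0–5 s: v starts 4 m/s; Δx = 4·5 + ½·-1·5² = 7.5 m; v ends -1 m/s.
5–7 s: v starts -1 m/s; Δx = -1·2 + ½·-4·2² = -10 m; v ends -9 m/s.
7–13 s: v starts -9 m/s; Δx = -9·6 + ½·-5·6² = -144 m; v ends -39 m/s.
13–19 s: v starts -39 m/s; Δx = -39·6 + ½·5·6² = -144 m; v ends -9 m/s.
x(19) = -9 + Σ Δx = -299.5 m.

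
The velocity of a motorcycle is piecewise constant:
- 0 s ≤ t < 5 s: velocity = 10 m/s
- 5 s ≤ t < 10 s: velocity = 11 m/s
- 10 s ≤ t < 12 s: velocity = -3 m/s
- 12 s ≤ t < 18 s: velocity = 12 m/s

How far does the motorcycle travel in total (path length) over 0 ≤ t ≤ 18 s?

Total distance travelled is ∫|v| dt — sum the magnitudes of each area piece.
0–5 s: |10| × 5 = 50 m
5–10 s: |11| × 5 = 55 m
10–12 s: |-3| × 2 = 6 m
12–18 s: |12| × 6 = 72 m
Total distance = 183 m

183 m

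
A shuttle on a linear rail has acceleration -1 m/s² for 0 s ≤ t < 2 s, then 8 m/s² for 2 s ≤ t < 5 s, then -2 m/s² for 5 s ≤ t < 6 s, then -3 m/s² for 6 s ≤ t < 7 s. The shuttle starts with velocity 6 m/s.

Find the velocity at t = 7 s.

23 m/s

Δv equals the area under the a-t graph; then v = v₀ + Δv.
0–2 s: -1 × 2 = -2 m/s
2–5 s: 8 × 3 = 24 m/s
5–6 s: -2 × 1 = -2 m/s
6–7 s: -3 × 1 = -3 m/s
Δv = 17 m/s, so v(7) = 6 + (17) = 23 m/s.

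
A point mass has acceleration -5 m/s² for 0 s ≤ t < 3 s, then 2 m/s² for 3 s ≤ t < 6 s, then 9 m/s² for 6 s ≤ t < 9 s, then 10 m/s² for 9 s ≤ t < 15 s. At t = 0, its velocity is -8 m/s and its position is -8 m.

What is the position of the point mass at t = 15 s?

On each constant-a segment, Δv = aΔt and Δx = v₀Δt + ½aΔt²; chain segment to segment.
0–3 s: v starts -8 m/s; Δx = -8·3 + ½·-5·3² = -46.5 m; v ends -23 m/s.
3–6 s: v starts -23 m/s; Δx = -23·3 + ½·2·3² = -60 m; v ends -17 m/s.
6–9 s: v starts -17 m/s; Δx = -17·3 + ½·9·3² = -10.5 m; v ends 10 m/s.
9–15 s: v starts 10 m/s; Δx = 10·6 + ½·10·6² = 240 m; v ends 70 m/s.
x(15) = -8 + Σ Δx = 115 m.

115 m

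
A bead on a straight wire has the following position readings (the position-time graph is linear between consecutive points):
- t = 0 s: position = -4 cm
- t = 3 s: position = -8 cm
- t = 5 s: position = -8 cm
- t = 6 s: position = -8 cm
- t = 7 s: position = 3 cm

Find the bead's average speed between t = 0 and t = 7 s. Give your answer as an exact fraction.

Average speed = (total path length)/(elapsed time); on a piecewise-linear x-t graph the path length is Σ|Δx|.
0–3 s: |Δx| = |-8 − -4| = 4 cm
3–5 s: |Δx| = |-8 − -8| = 0 cm
5–6 s: |Δx| = |-8 − -8| = 0 cm
6–7 s: |Δx| = |3 − -8| = 11 cm
Total path = 15 cm; average speed = 15/7 = 15/7 cm/s.

15/7 cm/s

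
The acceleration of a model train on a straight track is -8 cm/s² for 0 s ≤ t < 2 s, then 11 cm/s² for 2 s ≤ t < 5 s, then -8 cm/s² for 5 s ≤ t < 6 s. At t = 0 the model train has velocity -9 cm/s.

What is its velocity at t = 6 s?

Δv equals the area under the a-t graph; then v = v₀ + Δv.
0–2 s: -8 × 2 = -16 cm/s
2–5 s: 11 × 3 = 33 cm/s
5–6 s: -8 × 1 = -8 cm/s
Δv = 9 cm/s, so v(6) = -9 + (9) = 0 cm/s.

0 cm/s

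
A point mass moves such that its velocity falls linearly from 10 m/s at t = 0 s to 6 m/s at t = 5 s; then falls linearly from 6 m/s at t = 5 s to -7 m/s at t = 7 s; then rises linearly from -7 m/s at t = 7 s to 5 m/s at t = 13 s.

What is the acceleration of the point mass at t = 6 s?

-6.5 m/s²

Acceleration is the slope of the v-t graph on 5–7 s: (-7 − 6)/(7 − 5) = -6.5 m/s².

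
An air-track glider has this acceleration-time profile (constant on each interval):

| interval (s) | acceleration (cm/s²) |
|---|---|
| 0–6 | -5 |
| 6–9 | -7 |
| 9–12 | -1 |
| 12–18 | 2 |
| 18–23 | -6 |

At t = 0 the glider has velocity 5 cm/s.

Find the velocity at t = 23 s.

-67 cm/s

Δv equals the area under the a-t graph; then v = v₀ + Δv.
0–6 s: -5 × 6 = -30 cm/s
6–9 s: -7 × 3 = -21 cm/s
9–12 s: -1 × 3 = -3 cm/s
12–18 s: 2 × 6 = 12 cm/s
18–23 s: -6 × 5 = -30 cm/s
Δv = -72 cm/s, so v(23) = 5 + (-72) = -67 cm/s.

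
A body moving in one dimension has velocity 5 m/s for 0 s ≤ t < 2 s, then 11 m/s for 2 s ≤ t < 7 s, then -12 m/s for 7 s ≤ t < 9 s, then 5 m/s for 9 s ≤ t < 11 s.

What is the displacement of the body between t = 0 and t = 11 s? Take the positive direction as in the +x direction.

51 m

Net displacement equals the area under the velocity-time graph (areas below the axis count negative).
0–2 s: 5 × 2 = 10 m
2–7 s: 11 × 5 = 55 m
7–9 s: -12 × 2 = -24 m
9–11 s: 5 × 2 = 10 m
Net displacement = 51 m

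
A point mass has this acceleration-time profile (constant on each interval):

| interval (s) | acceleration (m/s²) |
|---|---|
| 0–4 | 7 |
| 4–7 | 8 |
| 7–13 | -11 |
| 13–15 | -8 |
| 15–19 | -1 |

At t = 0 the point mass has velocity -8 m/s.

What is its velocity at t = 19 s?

Δv equals the area under the a-t graph; then v = v₀ + Δv.
0–4 s: 7 × 4 = 28 m/s
4–7 s: 8 × 3 = 24 m/s
7–13 s: -11 × 6 = -66 m/s
13–15 s: -8 × 2 = -16 m/s
15–19 s: -1 × 4 = -4 m/s
Δv = -34 m/s, so v(19) = -8 + (-34) = -42 m/s.

-42 m/s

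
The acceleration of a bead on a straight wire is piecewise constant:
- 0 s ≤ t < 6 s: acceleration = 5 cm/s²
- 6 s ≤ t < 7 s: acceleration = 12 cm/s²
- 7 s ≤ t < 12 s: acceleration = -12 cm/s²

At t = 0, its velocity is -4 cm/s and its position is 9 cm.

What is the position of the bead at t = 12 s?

147 cm

On each constant-a segment, Δv = aΔt and Δx = v₀Δt + ½aΔt²; chain segment to segment.
0–6 s: v starts -4 cm/s; Δx = -4·6 + ½·5·6² = 66 cm; v ends 26 cm/s.
6–7 s: v starts 26 cm/s; Δx = 26·1 + ½·12·1² = 32 cm; v ends 38 cm/s.
7–12 s: v starts 38 cm/s; Δx = 38·5 + ½·-12·5² = 40 cm; v ends -22 cm/s.
x(12) = 9 + Σ Δx = 147 cm.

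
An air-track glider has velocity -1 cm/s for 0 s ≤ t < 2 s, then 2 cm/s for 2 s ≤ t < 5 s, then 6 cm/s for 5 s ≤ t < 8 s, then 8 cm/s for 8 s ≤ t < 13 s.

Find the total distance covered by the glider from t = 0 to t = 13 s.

Total distance travelled is ∫|v| dt — sum the magnitudes of each area piece.
0–2 s: |-1| × 2 = 2 cm
2–5 s: |2| × 3 = 6 cm
5–8 s: |6| × 3 = 18 cm
8–13 s: |8| × 5 = 40 cm
Total distance = 66 cm

66 cm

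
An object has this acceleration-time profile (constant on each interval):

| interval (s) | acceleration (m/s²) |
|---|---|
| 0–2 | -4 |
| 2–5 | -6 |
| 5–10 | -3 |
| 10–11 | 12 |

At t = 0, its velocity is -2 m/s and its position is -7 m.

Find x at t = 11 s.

On each constant-a segment, Δv = aΔt and Δx = v₀Δt + ½aΔt²; chain segment to segment.
0–2 s: v starts -2 m/s; Δx = -2·2 + ½·-4·2² = -12 m; v ends -10 m/s.
2–5 s: v starts -10 m/s; Δx = -10·3 + ½·-6·3² = -57 m; v ends -28 m/s.
5–10 s: v starts -28 m/s; Δx = -28·5 + ½·-3·5² = -177.5 m; v ends -43 m/s.
10–11 s: v starts -43 m/s; Δx = -43·1 + ½·12·1² = -37 m; v ends -31 m/s.
x(11) = -7 + Σ Δx = -290.5 m.

-290.5 m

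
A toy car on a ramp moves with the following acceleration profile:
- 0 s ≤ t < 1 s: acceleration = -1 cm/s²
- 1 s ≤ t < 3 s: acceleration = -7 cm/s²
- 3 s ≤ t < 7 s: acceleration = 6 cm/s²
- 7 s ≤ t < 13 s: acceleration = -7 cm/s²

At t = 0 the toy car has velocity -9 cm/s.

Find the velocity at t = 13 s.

-42 cm/s

Δv equals the area under the a-t graph; then v = v₀ + Δv.
0–1 s: -1 × 1 = -1 cm/s
1–3 s: -7 × 2 = -14 cm/s
3–7 s: 6 × 4 = 24 cm/s
7–13 s: -7 × 6 = -42 cm/s
Δv = -33 cm/s, so v(13) = -9 + (-33) = -42 cm/s.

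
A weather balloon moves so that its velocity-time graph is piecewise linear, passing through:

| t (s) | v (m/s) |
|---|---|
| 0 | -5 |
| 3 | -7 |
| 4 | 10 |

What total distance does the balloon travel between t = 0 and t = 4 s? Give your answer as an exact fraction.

761/34 m

Total distance travelled is ∫|v| dt — sum the magnitudes of each area piece.
0–3 s: |½(-5 + -7)(3)| = 18 m
3–4 s: v = 0 at t = 58/17 s; triangle areas 49/34 + 50/17 = 149/34 m
Total distance = 761/34 m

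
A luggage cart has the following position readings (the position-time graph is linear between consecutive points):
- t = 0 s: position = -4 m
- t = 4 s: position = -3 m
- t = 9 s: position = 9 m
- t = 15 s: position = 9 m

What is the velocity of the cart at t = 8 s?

Velocity is the slope of the x-t graph on 4–9 s: (9 − -3)/(9 − 4) = 2.4 m/s.

2.4 m/s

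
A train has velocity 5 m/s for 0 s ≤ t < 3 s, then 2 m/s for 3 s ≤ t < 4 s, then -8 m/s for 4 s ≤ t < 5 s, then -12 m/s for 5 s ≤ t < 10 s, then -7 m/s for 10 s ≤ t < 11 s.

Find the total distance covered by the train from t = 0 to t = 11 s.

92 m

Distance (not displacement) is the total path length: add the absolute areas under v-t.
0–3 s: |5| × 3 = 15 m
3–4 s: |2| × 1 = 2 m
4–5 s: |-8| × 1 = 8 m
5–10 s: |-12| × 5 = 60 m
10–11 s: |-7| × 1 = 7 m
Total distance = 92 m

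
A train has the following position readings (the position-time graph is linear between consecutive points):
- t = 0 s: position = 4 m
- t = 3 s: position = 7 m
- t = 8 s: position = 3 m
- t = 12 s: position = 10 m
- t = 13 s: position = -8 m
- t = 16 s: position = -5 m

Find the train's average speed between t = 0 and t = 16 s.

Average speed = (total path length)/(elapsed time); on a piecewise-linear x-t graph the path length is Σ|Δx|.
0–3 s: |Δx| = |7 − 4| = 3 m
3–8 s: |Δx| = |3 − 7| = 4 m
8–12 s: |Δx| = |10 − 3| = 7 m
12–13 s: |Δx| = |-8 − 10| = 18 m
13–16 s: |Δx| = |-5 − -8| = 3 m
Total path = 35 m; average speed = 35/16 = 2.1875 m/s.

2.1875 m/s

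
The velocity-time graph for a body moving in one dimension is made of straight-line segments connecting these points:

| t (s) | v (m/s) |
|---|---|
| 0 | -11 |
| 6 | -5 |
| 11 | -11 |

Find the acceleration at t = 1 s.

1 m/s²

Acceleration is the slope of the v-t graph on 0–6 s: (-5 − -11)/(6 − 0) = 1 m/s².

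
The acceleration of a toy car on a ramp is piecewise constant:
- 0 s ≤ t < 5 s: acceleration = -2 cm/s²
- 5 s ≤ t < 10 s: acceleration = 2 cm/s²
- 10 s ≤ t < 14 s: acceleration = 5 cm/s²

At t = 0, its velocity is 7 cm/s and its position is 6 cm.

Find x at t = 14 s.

On each constant-a segment, Δv = aΔt and Δx = v₀Δt + ½aΔt²; chain segment to segment.
0–5 s: v starts 7 cm/s; Δx = 7·5 + ½·-2·5² = 10 cm; v ends -3 cm/s.
5–10 s: v starts -3 cm/s; Δx = -3·5 + ½·2·5² = 10 cm; v ends 7 cm/s.
10–14 s: v starts 7 cm/s; Δx = 7·4 + ½·5·4² = 68 cm; v ends 27 cm/s.
x(14) = 6 + Σ Δx = 94 cm.

94 cm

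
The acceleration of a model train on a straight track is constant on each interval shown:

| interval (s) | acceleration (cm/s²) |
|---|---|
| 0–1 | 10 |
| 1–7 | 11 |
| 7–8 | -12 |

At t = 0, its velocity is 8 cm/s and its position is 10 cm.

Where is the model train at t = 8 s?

On each constant-a segment, Δv = aΔt and Δx = v₀Δt + ½aΔt²; chain segment to segment.
0–1 s: v starts 8 cm/s; Δx = 8·1 + ½·10·1² = 13 cm; v ends 18 cm/s.
1–7 s: v starts 18 cm/s; Δx = 18·6 + ½·11·6² = 306 cm; v ends 84 cm/s.
7–8 s: v starts 84 cm/s; Δx = 84·1 + ½·-12·1² = 78 cm; v ends 72 cm/s.
x(8) = 10 + Σ Δx = 407 cm.

407 cm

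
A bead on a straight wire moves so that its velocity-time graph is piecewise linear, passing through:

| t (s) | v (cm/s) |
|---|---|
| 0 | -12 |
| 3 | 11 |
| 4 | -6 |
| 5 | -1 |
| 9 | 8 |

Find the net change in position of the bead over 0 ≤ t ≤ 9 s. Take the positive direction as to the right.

Net displacement equals the area under the velocity-time graph (areas below the axis count negative).
0–3 s: ½(-12 + 11)(3) = -1.5 cm
3–4 s: ½(11 + -6)(1) = 2.5 cm
4–5 s: ½(-6 + -1)(1) = -3.5 cm
5–9 s: ½(-1 + 8)(4) = 14 cm
Net displacement = 11.5 cm

11.5 cm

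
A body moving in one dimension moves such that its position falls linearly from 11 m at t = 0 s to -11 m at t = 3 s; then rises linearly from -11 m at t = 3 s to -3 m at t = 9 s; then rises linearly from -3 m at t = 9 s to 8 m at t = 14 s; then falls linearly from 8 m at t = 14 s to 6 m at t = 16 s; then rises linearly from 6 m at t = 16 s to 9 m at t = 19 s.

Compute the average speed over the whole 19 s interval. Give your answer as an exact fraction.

Average speed = (total path length)/(elapsed time); on a piecewise-linear x-t graph the path length is Σ|Δx|.
0–3 s: |Δx| = |-11 − 11| = 22 m
3–9 s: |Δx| = |-3 − -11| = 8 m
9–14 s: |Δx| = |8 − -3| = 11 m
14–16 s: |Δx| = |6 − 8| = 2 m
16–19 s: |Δx| = |9 − 6| = 3 m
Total path = 46 m; average speed = 46/19 = 46/19 m/s.

46/19 m/s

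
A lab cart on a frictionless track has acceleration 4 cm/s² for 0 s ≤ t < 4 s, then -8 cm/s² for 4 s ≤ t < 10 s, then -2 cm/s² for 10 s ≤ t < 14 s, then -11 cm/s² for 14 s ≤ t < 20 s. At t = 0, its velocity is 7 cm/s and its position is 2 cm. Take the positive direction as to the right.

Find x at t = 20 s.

-456 cm

On each constant-a segment, Δv = aΔt and Δx = v₀Δt + ½aΔt²; chain segment to segment.
0–4 s: v starts 7 cm/s; Δx = 7·4 + ½·4·4² = 60 cm; v ends 23 cm/s.
4–10 s: v starts 23 cm/s; Δx = 23·6 + ½·-8·6² = -6 cm; v ends -25 cm/s.
10–14 s: v starts -25 cm/s; Δx = -25·4 + ½·-2·4² = -116 cm; v ends -33 cm/s.
14–20 s: v starts -33 cm/s; Δx = -33·6 + ½·-11·6² = -396 cm; v ends -99 cm/s.
x(20) = 2 + Σ Δx = -456 cm.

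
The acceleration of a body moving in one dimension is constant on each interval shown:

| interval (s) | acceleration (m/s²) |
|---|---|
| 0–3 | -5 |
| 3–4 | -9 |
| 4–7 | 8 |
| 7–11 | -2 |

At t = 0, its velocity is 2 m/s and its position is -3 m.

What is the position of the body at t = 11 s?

On each constant-a segment, Δv = aΔt and Δx = v₀Δt + ½aΔt²; chain segment to segment.
0–3 s: v starts 2 m/s; Δx = 2·3 + ½·-5·3² = -16.5 m; v ends -13 m/s.
3–4 s: v starts -13 m/s; Δx = -13·1 + ½·-9·1² = -17.5 m; v ends -22 m/s.
4–7 s: v starts -22 m/s; Δx = -22·3 + ½·8·3² = -30 m; v ends 2 m/s.
7–11 s: v starts 2 m/s; Δx = 2·4 + ½·-2·4² = -8 m; v ends -6 m/s.
x(11) = -3 + Σ Δx = -75 m.

-75 m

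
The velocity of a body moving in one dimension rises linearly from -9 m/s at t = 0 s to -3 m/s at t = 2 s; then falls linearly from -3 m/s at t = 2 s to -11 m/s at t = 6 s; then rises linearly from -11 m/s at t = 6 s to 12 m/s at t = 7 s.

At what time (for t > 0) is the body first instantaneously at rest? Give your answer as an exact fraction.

t = 149/23 s

v changes sign on 6–7 s (from -11 to 12); the graph is linear there, so v = 0 at t = 6 + (11)·(7 − 6)/(12 − -11) = 149/23 s.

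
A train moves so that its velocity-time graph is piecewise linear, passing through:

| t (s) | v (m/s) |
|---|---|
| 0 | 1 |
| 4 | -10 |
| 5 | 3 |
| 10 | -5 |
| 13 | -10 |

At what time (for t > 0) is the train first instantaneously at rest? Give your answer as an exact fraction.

t = 4/11 s

v changes sign on 0–4 s (from 1 to -10); the graph is linear there, so v = 0 at t = 0 + (-1)·(4 − 0)/(-10 − 1) = 4/11 s.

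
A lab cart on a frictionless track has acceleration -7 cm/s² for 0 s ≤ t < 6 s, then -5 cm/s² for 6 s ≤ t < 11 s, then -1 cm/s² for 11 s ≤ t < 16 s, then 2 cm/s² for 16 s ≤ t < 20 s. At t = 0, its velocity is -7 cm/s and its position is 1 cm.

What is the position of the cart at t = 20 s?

On each constant-a segment, Δv = aΔt and Δx = v₀Δt + ½aΔt²; chain segment to segment.
0–6 s: v starts -7 cm/s; Δx = -7·6 + ½·-7·6² = -168 cm; v ends -49 cm/s.
6–11 s: v starts -49 cm/s; Δx = -49·5 + ½·-5·5² = -307.5 cm; v ends -74 cm/s.
11–16 s: v starts -74 cm/s; Δx = -74·5 + ½·-1·5² = -382.5 cm; v ends -79 cm/s.
16–20 s: v starts -79 cm/s; Δx = -79·4 + ½·2·4² = -300 cm; v ends -71 cm/s.
x(20) = 1 + Σ Δx = -1157 cm.

-1157 cm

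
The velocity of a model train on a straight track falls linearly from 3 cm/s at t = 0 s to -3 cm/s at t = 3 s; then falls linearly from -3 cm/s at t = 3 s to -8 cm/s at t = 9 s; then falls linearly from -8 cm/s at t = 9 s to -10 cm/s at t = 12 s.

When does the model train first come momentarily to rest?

v changes sign on 0–3 s (from 3 to -3); the graph is linear there, so v = 0 at t = 0 + (-3)·(3 − 0)/(-3 − 3) = 1.5 s.

t = 1.5 s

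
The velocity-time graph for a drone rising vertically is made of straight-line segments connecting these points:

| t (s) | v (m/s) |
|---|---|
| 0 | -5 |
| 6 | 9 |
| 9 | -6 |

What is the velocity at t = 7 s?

On 6–9 s the graph is linear from 9 to -6 m/s: v(7) = 9 + (-6 − 9)·(7 − 6)/(9 − 6) = 4 m/s.

4 m/s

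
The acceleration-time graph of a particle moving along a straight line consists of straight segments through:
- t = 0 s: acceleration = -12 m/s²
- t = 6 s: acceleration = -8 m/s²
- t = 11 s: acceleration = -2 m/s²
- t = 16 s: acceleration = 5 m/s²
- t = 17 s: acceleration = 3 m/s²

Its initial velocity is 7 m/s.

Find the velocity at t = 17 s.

Δv equals the area under the a-t graph; then v = v₀ + Δv.
0–6 s: ½(-12 + -8)(6) = -60 m/s
6–11 s: ½(-8 + -2)(5) = -25 m/s
11–16 s: ½(-2 + 5)(5) = 7.5 m/s
16–17 s: ½(5 + 3)(1) = 4 m/s
Δv = -73.5 m/s, so v(17) = 7 + (-73.5) = -66.5 m/s.

-66.5 m/s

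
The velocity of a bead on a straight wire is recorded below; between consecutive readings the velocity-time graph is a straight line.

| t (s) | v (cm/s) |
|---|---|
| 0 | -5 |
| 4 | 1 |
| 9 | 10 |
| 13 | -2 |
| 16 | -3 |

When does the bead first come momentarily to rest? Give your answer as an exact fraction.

v changes sign on 0–4 s (from -5 to 1); the graph is linear there, so v = 0 at t = 0 + (5)·(4 − 0)/(1 − -5) = 10/3 s.

t = 10/3 s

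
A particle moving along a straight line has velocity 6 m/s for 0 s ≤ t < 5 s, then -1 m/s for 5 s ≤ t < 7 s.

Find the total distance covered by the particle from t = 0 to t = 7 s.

32 m

Distance (not displacement) is the total path length: add the absolute areas under v-t.
0–5 s: |6| × 5 = 30 m
5–7 s: |-1| × 2 = 2 m
Total distance = 32 m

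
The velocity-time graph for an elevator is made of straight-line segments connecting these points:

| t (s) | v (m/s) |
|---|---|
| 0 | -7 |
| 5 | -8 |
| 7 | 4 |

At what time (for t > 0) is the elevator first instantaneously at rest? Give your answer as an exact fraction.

t = 19/3 s

v changes sign on 5–7 s (from -8 to 4); the graph is linear there, so v = 0 at t = 5 + (8)·(7 − 5)/(4 − -8) = 19/3 s.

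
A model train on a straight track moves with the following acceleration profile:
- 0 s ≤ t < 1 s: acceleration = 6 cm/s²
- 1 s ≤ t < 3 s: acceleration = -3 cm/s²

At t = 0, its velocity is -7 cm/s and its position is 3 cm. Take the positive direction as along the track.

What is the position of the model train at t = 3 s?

On each constant-a segment, Δv = aΔt and Δx = v₀Δt + ½aΔt²; chain segment to segment.
0–1 s: v starts -7 cm/s; Δx = -7·1 + ½·6·1² = -4 cm; v ends -1 cm/s.
1–3 s: v starts -1 cm/s; Δx = -1·2 + ½·-3·2² = -8 cm; v ends -7 cm/s.
x(3) = 3 + Σ Δx = -9 cm.

-9 cm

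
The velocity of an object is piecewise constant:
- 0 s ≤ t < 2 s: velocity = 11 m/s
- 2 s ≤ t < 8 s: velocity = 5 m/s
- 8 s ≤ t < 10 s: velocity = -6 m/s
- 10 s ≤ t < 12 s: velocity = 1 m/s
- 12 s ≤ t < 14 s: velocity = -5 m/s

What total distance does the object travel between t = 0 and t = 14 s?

76 m

Total distance travelled is ∫|v| dt — sum the magnitudes of each area piece.
0–2 s: |11| × 2 = 22 m
2–8 s: |5| × 6 = 30 m
8–10 s: |-6| × 2 = 12 m
10–12 s: |1| × 2 = 2 m
12–14 s: |-5| × 2 = 10 m
Total distance = 76 m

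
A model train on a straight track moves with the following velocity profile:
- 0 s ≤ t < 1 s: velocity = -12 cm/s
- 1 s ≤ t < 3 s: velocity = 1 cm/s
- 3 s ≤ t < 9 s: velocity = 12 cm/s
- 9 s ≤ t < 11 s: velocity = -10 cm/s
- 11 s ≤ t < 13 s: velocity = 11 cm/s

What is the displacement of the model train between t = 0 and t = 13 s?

64 cm

Displacement is the signed area under the v-t curve.
0–1 s: -12 × 1 = -12 cm
1–3 s: 1 × 2 = 2 cm
3–9 s: 12 × 6 = 72 cm
9–11 s: -10 × 2 = -20 cm
11–13 s: 11 × 2 = 22 cm
Net displacement = 64 cm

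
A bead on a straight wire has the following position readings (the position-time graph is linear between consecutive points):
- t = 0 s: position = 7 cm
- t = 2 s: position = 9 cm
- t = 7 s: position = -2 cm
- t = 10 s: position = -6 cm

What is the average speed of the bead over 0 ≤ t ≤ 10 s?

Average speed = (total path length)/(elapsed time); on a piecewise-linear x-t graph the path length is Σ|Δx|.
0–2 s: |Δx| = |9 − 7| = 2 cm
2–7 s: |Δx| = |-2 − 9| = 11 cm
7–10 s: |Δx| = |-6 − -2| = 4 cm
Total path = 17 cm; average speed = 17/10 = 1.7 cm/s.

1.7 cm/s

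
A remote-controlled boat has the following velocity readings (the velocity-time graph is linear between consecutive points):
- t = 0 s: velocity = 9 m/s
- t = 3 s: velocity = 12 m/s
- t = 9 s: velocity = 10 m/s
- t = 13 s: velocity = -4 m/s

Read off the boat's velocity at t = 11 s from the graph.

On 9–13 s the graph is linear from 10 to -4 m/s: v(11) = 10 + (-4 − 10)·(11 − 9)/(13 − 9) = 3 m/s.

3 m/s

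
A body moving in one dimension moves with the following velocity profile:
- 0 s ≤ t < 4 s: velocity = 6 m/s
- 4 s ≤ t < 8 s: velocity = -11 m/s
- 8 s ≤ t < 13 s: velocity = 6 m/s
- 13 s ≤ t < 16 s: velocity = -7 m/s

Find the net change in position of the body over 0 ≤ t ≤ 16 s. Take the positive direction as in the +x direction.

-11 m

Displacement is the signed area under the v-t curve.
0–4 s: 6 × 4 = 24 m
4–8 s: -11 × 4 = -44 m
8–13 s: 6 × 5 = 30 m
13–16 s: -7 × 3 = -21 m
Net displacement = -11 m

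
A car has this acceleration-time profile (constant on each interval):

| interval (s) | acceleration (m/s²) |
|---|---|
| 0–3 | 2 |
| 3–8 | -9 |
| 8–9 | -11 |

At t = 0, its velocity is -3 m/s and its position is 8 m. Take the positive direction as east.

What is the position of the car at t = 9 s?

-137 m

On each constant-a segment, Δv = aΔt and Δx = v₀Δt + ½aΔt²; chain segment to segment.
0–3 s: v starts -3 m/s; Δx = -3·3 + ½·2·3² = 0 m; v ends 3 m/s.
3–8 s: v starts 3 m/s; Δx = 3·5 + ½·-9·5² = -97.5 m; v ends -42 m/s.
8–9 s: v starts -42 m/s; Δx = -42·1 + ½·-11·1² = -47.5 m; v ends -53 m/s.
x(9) = 8 + Σ Δx = -137 m.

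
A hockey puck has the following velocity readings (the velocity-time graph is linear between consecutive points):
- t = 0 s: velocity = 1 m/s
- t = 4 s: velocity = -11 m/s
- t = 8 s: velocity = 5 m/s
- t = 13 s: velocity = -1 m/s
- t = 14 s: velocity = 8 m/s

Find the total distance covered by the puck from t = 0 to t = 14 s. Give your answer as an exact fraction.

1909/36 m

Distance (not displacement) is the total path length: add the absolute areas under v-t.
0–4 s: v = 0 at t = 1/3 s; triangle areas 1/6 + 121/6 = 61/3 m
4–8 s: v = 0 at t = 6.75 s; triangle areas 15.125 + 3.125 = 18.25 m
8–13 s: v = 0 at t = 73/6 s; triangle areas 125/12 + 5/12 = 65/6 m
13–14 s: v = 0 at t = 118/9 s; triangle areas 1/18 + 32/9 = 65/18 m
Total distance = 1909/36 m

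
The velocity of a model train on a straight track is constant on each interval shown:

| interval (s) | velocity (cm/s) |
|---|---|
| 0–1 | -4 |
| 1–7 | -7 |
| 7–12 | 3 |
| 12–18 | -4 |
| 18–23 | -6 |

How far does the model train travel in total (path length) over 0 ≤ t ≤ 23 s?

Distance (not displacement) is the total path length: add the absolute areas under v-t.
0–1 s: |-4| × 1 = 4 cm
1–7 s: |-7| × 6 = 42 cm
7–12 s: |3| × 5 = 15 cm
12–18 s: |-4| × 6 = 24 cm
18–23 s: |-6| × 5 = 30 cm
Total distance = 115 cm

115 cm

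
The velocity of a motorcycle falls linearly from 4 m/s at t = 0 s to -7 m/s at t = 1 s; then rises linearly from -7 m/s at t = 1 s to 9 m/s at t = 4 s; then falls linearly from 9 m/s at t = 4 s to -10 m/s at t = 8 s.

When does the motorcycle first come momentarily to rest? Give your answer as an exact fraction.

v changes sign on 0–1 s (from 4 to -7); the graph is linear there, so v = 0 at t = 0 + (-4)·(1 − 0)/(-7 − 4) = 4/11 s.

t = 4/11 s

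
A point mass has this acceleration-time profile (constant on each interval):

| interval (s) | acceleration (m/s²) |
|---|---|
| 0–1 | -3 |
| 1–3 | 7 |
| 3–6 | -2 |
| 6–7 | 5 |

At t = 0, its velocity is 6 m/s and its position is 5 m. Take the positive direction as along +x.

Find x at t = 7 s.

85 m

On each constant-a segment, Δv = aΔt and Δx = v₀Δt + ½aΔt²; chain segment to segment.
0–1 s: v starts 6 m/s; Δx = 6·1 + ½·-3·1² = 4.5 m; v ends 3 m/s.
1–3 s: v starts 3 m/s; Δx = 3·2 + ½·7·2² = 20 m; v ends 17 m/s.
3–6 s: v starts 17 m/s; Δx = 17·3 + ½·-2·3² = 42 m; v ends 11 m/s.
6–7 s: v starts 11 m/s; Δx = 11·1 + ½·5·1² = 13.5 m; v ends 16 m/s.
x(7) = 5 + Σ Δx = 85 m.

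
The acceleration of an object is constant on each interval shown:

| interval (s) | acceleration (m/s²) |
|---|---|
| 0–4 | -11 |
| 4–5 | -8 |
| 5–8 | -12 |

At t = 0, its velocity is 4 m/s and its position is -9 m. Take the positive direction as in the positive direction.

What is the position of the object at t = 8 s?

-323 m

On each constant-a segment, Δv = aΔt and Δx = v₀Δt + ½aΔt²; chain segment to segment.
0–4 s: v starts 4 m/s; Δx = 4·4 + ½·-11·4² = -72 m; v ends -40 m/s.
4–5 s: v starts -40 m/s; Δx = -40·1 + ½·-8·1² = -44 m; v ends -48 m/s.
5–8 s: v starts -48 m/s; Δx = -48·3 + ½·-12·3² = -198 m; v ends -84 m/s.
x(8) = -9 + Σ Δx = -323 m.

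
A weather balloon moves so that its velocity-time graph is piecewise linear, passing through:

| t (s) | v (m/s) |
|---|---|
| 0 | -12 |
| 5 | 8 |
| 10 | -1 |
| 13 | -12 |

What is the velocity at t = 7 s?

On 5–10 s the graph is linear from 8 to -1 m/s: v(7) = 8 + (-1 − 8)·(7 − 5)/(10 − 5) = 4.4 m/s.

4.4 m/s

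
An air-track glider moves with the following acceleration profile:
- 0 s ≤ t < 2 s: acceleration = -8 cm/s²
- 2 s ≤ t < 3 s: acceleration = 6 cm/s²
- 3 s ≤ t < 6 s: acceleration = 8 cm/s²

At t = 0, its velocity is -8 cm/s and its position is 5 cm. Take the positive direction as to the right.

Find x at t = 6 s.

On each constant-a segment, Δv = aΔt and Δx = v₀Δt + ½aΔt²; chain segment to segment.
0–2 s: v starts -8 cm/s; Δx = -8·2 + ½·-8·2² = -32 cm; v ends -24 cm/s.
2–3 s: v starts -24 cm/s; Δx = -24·1 + ½·6·1² = -21 cm; v ends -18 cm/s.
3–6 s: v starts -18 cm/s; Δx = -18·3 + ½·8·3² = -18 cm; v ends 6 cm/s.
x(6) = 5 + Σ Δx = -66 cm.

-66 cm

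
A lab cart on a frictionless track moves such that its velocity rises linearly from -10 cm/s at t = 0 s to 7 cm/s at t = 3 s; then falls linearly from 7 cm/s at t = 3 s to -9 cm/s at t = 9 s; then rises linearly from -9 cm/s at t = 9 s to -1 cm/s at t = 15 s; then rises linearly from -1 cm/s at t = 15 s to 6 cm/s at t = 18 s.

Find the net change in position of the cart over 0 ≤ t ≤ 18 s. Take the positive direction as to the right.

Net displacement equals the area under the velocity-time graph (areas below the axis count negative).
0–3 s: ½(-10 + 7)(3) = -4.5 cm
3–9 s: ½(7 + -9)(6) = -6 cm
9–15 s: ½(-9 + -1)(6) = -30 cm
15–18 s: ½(-1 + 6)(3) = 7.5 cm
Net displacement = -33 cm

-33 cm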